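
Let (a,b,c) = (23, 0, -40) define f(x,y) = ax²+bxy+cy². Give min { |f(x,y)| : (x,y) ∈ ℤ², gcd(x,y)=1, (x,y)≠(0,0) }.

descent: ρ → (-40,0,23)
descent: ρ → (23,46,-17)  [lands on river]
river: ρ → (-17,56,8)
river: ρ → (8,56,-17)
river: ρ → (-17,46,23)
closes: descent 2, river 4
min |a| on river = 8

8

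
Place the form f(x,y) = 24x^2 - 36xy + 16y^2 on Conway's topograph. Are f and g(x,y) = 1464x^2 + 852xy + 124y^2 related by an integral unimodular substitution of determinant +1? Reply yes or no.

D₁ = -240, D₂ = -240
f: translate: b→12 (≡-36 mod 48), so (24,-36,16)→(24,12,4)
f: flip: (24,12,4)→(4,-12,24)
f: translate: b→4 (≡-12 mod 8), so (4,-12,24)→(4,4,16)
f: reduced (well bottom): (4,4,16) with a≤c, −a<b≤a
g: flip: (1464,852,124)→(124,-852,1464)
g: translate: b→-108 (≡-852 mod 248), so (124,-852,1464)→(124,-108,24)
g: flip: (124,-108,24)→(24,108,124)
g: translate: b→12 (≡108 mod 48), so (24,108,124)→(24,12,4)
g: flip: (24,12,4)→(4,-12,24)
g: translate: b→4 (≡-12 mod 8), so (4,-12,24)→(4,4,16)
g: reduced (well bottom): (4,4,16) with a≤c, −a<b≤a
reduced forms (4, 4, 16) vs (4, 4, 16) ⇒ equivalent

yes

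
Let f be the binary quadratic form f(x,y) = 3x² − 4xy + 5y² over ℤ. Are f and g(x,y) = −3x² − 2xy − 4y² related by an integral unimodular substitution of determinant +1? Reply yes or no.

D₁ = -44, D₂ = -44
f: translate: b→2 (≡-4 mod 6), so (3,-4,5)→(3,2,4)
f: reduced (well bottom): (3,2,4) with a≤c, −a<b≤a
g is negative-definite; reduce −g:
−g: reduced (well bottom): (3,2,4) with a≤c, −a<b≤a
flip sign back: reduced form of g is (-3,-2,-4)
reduced forms (3, 2, 4) vs (-3, -2, -4) ⇒ inequivalent

no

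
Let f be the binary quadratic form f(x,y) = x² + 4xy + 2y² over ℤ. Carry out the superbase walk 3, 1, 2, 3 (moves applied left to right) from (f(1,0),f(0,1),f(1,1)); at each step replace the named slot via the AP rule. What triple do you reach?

start (1,2,7) = (f(1,0),f(0,1),f(1,1))
replace slot 3: 2·(1+2) − 7 = -1 → (1,2,-1)
replace slot 1: 2·(2+(-1)) − 1 = 1 → (1,2,-1)
replace slot 2: 2·(1+(-1)) − 2 = -2 → (1,-2,-1)
replace slot 3: 2·(1+(-2)) − (-1) = -1 → (1,-2,-1)

1,-2,-1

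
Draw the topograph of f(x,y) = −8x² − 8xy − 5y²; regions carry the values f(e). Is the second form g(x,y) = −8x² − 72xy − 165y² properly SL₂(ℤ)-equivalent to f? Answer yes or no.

D₁ = -96, D₂ = -96
f is negative-definite; reduce −f:
−f: flip: (8,8,5)→(5,-8,8)
−f: translate: b→2 (≡-8 mod 10), so (5,-8,8)→(5,2,5)
−f: reduced (well bottom): (5,2,5) with a≤c, −a<b≤a
flip sign back: reduced form of f is (-5,-2,-5)
g is negative-definite; reduce −g:
−g: translate: b→8 (≡72 mod 16), so (8,72,165)→(8,8,5)
−g: flip: (8,8,5)→(5,-8,8)
−g: translate: b→2 (≡-8 mod 10), so (5,-8,8)→(5,2,5)
−g: reduced (well bottom): (5,2,5) with a≤c, −a<b≤a
flip sign back: reduced form of g is (-5,-2,-5)
reduced forms (-5, -2, -5) vs (-5, -2, -5) ⇒ equivalent

yes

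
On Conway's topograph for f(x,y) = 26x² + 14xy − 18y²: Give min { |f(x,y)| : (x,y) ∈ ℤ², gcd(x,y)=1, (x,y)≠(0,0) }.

river: ρ → (-18,22,22)
river: ρ → (22,22,-18)
river: ρ → (-18,14,26)
river: ρ → (26,38,-6)
river: ρ → (-6,34,38)
river: ρ → (38,42,-2)
river: ρ → (-2,42,38)
river: ρ → (38,34,-6)
river: ρ → (-6,38,26)
river: ρ → (26,14,-18)
closes: descent 0, river 10
min |a| on river = 2

2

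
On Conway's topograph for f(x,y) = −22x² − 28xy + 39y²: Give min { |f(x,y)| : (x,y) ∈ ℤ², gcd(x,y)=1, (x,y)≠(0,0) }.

descent: ρ → (39,28,-22)  [lands on river]
river: ρ → (-22,60,7)
river: ρ → (7,52,-54)
river: ρ → (-54,56,5)
river: ρ → (5,64,-6)
river: ρ → (-6,56,45)
river: ρ → (45,34,-17)
river: ρ → (-17,34,45)
river: ρ → (45,56,-6)
river: ρ → (-6,64,5)
river: ρ → (5,56,-54)
river: ρ → (-54,52,7)
river: ρ → (7,60,-22)
river: ρ → (-22,28,39)
river: ρ → (39,50,-11)
river: ρ → (-11,60,14)
river: ρ → (14,52,-27)
river: ρ → (-27,56,10)
river: ρ → (10,64,-3)
river: ρ → (-3,62,31)
river: ρ → (31,62,-3)
river: ρ → (-3,64,10)
river: ρ → (10,56,-27)
river: ρ → (-27,52,14)
river: ρ → (14,60,-11)
river: ρ → (-11,50,39)
closes: descent 1, river 26
min |a| on river = 3

3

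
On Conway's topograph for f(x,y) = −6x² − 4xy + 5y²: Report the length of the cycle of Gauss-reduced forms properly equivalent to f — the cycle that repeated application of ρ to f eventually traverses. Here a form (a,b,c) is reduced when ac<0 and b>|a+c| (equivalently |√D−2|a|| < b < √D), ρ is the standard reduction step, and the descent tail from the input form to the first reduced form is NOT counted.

D = 136, ⌊√D⌋ = 11
descent: ρ → (5,4,-6)  [lands on river]
river: ρ → (-6,8,3)
river: ρ → (3,10,-3)
river: ρ → (-3,8,6)
river: ρ → (6,4,-5)
river: ρ → (-5,6,5)
ρ-cycle length = 6 (tail of 1 descent step not counted)

6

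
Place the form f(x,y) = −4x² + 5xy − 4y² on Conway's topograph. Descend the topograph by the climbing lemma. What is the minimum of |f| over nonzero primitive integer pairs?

translate: b→3 (≡-5 mod 8), so (4,-5,4)→(4,3,3)
flip: (4,3,3)→(3,-3,4)
translate: b→3 (≡-3 mod 6), so (3,-3,4)→(3,3,4)
reduced (well bottom): (3,3,4) with a≤c, −a<b≤a
well minimum |f| = |-3| = 3 (negative-definite)

3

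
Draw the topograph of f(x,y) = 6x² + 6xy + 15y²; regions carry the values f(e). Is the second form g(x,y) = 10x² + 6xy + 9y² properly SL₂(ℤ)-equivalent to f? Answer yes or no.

D₁ = -324, D₂ = -324
f: reduced (well bottom): (6,6,15) with a≤c, −a<b≤a
g: flip: (10,6,9)→(9,-6,10)
g: reduced (well bottom): (9,-6,10) with a≤c, −a<b≤a
reduced forms (6, 6, 15) vs (9, -6, 10) ⇒ inequivalent

no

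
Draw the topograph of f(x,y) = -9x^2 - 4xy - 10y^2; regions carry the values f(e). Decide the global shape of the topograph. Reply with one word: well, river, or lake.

D = b²−4ac = (-4)² − 4·(-9)·(-10) = -344
D < 0 ⇒ definite ⇒ every region one sign ⇒ single well

well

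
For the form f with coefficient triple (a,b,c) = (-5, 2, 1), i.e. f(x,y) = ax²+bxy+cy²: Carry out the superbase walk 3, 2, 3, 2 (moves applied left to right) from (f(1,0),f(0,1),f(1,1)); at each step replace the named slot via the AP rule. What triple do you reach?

start (-5,1,-2) = (f(1,0),f(0,1),f(1,1))
replace slot 3: 2·((-5)+1) − (-2) = -6 → (-5,1,-6)
replace slot 2: 2·((-5)+(-6)) − 1 = -23 → (-5,-23,-6)
replace slot 3: 2·((-5)+(-23)) − (-6) = -50 → (-5,-23,-50)
replace slot 2: 2·((-5)+(-50)) − (-23) = -87 → (-5,-87,-50)

-5,-87,-50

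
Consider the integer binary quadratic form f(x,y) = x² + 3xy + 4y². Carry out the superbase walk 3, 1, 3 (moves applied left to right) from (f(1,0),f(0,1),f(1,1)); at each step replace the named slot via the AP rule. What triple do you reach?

start (1,4,8) = (f(1,0),f(0,1),f(1,1))
replace slot 3: 2·(1+4) − 8 = 2 → (1,4,2)
replace slot 1: 2·(4+2) − 1 = 11 → (11,4,2)
replace slot 3: 2·(11+4) − 2 = 28 → (11,4,28)

11,4,28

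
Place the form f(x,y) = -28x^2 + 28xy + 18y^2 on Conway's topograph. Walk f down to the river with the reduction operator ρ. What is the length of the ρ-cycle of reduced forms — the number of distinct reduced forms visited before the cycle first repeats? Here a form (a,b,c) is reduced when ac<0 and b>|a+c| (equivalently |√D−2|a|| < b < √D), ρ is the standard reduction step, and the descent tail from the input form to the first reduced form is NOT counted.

D = 2800, ⌊√D⌋ = 52
river: ρ → (18,44,-12)
river: ρ → (-12,52,2)
river: ρ → (2,52,-12)
river: ρ → (-12,44,18)
river: ρ → (18,28,-28)
river: ρ → (-28,28,18)
ρ-cycle length = 6 (tail of 0 descent steps not counted)

6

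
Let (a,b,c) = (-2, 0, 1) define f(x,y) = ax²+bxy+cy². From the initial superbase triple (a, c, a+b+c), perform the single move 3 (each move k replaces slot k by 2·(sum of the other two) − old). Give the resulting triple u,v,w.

start (-2,1,-1) = (f(1,0),f(0,1),f(1,1))
replace slot 3: 2·((-2)+1) − (-1) = -1 → (-2,1,-1)

-2,1,-1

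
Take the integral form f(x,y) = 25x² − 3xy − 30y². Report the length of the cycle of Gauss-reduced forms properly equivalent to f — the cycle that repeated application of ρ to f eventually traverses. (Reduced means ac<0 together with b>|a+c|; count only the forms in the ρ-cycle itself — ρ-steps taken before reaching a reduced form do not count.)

D = 3009, ⌊√D⌋ = 54
descent: ρ → (-30,3,25)
descent: ρ → (25,47,-8)  [lands on river]
river: ρ → (-8,49,19)
river: ρ → (19,27,-30)
river: ρ → (-30,33,16)
river: ρ → (16,31,-32)
river: ρ → (-32,33,15)
river: ρ → (15,27,-38)
river: ρ → (-38,49,4)
river: ρ → (4,47,-50)
river: ρ → (-50,53,1)
river: ρ → (1,53,-50)
river: ρ → (-50,47,4)
river: ρ → (4,49,-38)
river: ρ → (-38,27,15)
river: ρ → (15,33,-32)
river: ρ → (-32,31,16)
river: ρ → (16,33,-30)
river: ρ → (-30,27,19)
river: ρ → (19,49,-8)
river: ρ → (-8,47,25)
river: ρ → (25,53,-2)
river: ρ → (-2,51,51)
river: ρ → (51,51,-2)
river: ρ → (-2,53,25)
ρ-cycle length = 24 (tail of 2 descent steps not counted)

24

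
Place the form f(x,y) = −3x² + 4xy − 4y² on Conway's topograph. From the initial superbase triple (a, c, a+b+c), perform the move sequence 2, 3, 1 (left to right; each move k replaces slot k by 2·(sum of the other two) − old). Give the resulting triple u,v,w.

start (-3,-4,-3) = (f(1,0),f(0,1),f(1,1))
replace slot 2: 2·((-3)+(-3)) − (-4) = -8 → (-3,-8,-3)
replace slot 3: 2·((-3)+(-8)) − (-3) = -19 → (-3,-8,-19)
replace slot 1: 2·((-8)+(-19)) − (-3) = -51 → (-51,-8,-19)

-51,-8,-19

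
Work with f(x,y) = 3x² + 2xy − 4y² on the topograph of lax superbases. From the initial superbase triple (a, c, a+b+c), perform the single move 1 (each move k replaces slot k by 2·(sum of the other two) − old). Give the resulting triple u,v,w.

start (3,-4,1) = (f(1,0),f(0,1),f(1,1))
replace slot 1: 2·((-4)+1) − 3 = -9 → (-9,-4,1)

-9,-4,1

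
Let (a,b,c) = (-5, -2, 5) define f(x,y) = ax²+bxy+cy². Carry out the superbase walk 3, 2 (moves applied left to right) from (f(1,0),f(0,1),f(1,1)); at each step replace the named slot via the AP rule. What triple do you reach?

start (-5,5,-2) = (f(1,0),f(0,1),f(1,1))
replace slot 3: 2·((-5)+5) − (-2) = 2 → (-5,5,2)
replace slot 2: 2·((-5)+2) − 5 = -11 → (-5,-11,2)

-5,-11,2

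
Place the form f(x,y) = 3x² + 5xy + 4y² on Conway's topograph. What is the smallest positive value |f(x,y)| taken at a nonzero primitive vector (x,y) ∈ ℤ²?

translate: b→-1 (≡5 mod 6), so (3,5,4)→(3,-1,2)
flip: (3,-1,2)→(2,1,3)
reduced (well bottom): (2,1,3) with a≤c, −a<b≤a
well minimum = a = 2

2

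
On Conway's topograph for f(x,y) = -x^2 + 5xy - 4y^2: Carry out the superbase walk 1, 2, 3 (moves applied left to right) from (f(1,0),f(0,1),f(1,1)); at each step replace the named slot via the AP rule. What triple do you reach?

start (-1,-4,0) = (f(1,0),f(0,1),f(1,1))
replace slot 1: 2·((-4)+0) − (-1) = -7 → (-7,-4,0)
replace slot 2: 2·((-7)+0) − (-4) = -10 → (-7,-10,0)
replace slot 3: 2·((-7)+(-10)) − 0 = -34 → (-7,-10,-34)

-7,-10,-34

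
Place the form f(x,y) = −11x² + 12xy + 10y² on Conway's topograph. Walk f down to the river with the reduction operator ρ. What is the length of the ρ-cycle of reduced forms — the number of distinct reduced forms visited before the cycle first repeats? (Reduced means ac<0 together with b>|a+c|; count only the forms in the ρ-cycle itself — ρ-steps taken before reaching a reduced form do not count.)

D = 584, ⌊√D⌋ = 24
river: ρ → (10,8,-13)
river: ρ → (-13,18,5)
river: ρ → (5,22,-5)
river: ρ → (-5,18,13)
river: ρ → (13,8,-10)
river: ρ → (-10,12,11)
river: ρ → (11,10,-11)
river: ρ → (-11,12,10)
ρ-cycle length = 8 (tail of 0 descent steps not counted)

8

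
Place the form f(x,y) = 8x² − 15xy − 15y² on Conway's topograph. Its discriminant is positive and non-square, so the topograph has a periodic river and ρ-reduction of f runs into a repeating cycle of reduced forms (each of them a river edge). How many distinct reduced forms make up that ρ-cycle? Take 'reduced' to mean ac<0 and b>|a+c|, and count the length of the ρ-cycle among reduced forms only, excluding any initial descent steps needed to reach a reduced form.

D = 705, ⌊√D⌋ = 26
descent: ρ → (-15,15,8)  [lands on river]
river: ρ → (8,17,-13)
river: ρ → (-13,9,12)
river: ρ → (12,15,-10)
river: ρ → (-10,25,2)
river: ρ → (2,23,-22)
river: ρ → (-22,21,3)
river: ρ → (3,21,-22)
river: ρ → (-22,23,2)
river: ρ → (2,25,-10)
river: ρ → (-10,15,12)
river: ρ → (12,9,-13)
river: ρ → (-13,17,8)
river: ρ → (8,15,-15)
ρ-cycle length = 14 (tail of 1 descent step not counted)

14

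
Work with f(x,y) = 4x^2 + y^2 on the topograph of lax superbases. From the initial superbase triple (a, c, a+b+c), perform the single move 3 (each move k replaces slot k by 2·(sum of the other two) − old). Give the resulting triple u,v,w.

start (4,1,5) = (f(1,0),f(0,1),f(1,1))
replace slot 3: 2·(4+1) − 5 = 5 → (4,1,5)

4,1,5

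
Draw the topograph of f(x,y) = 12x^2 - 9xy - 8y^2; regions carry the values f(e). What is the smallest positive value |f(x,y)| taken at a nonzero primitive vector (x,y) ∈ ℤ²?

descent: ρ → (-8,9,12)  [lands on river]
river: ρ → (12,15,-5)
river: ρ → (-5,15,12)
river: ρ → (12,9,-8)
river: ρ → (-8,7,13)
river: ρ → (13,19,-2)
river: ρ → (-2,21,3)
river: ρ → (3,21,-2)
river: ρ → (-2,19,13)
river: ρ → (13,7,-8)
closes: descent 1, river 10
min |a| on river = 2

2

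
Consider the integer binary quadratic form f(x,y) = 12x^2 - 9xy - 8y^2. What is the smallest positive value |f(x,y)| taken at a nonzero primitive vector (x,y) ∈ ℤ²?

descent: ρ → (-8,9,12)  [lands on river]
river: ρ → (12,15,-5)
river: ρ → (-5,15,12)
river: ρ → (12,9,-8)
river: ρ → (-8,7,13)
river: ρ → (13,19,-2)
river: ρ → (-2,21,3)
river: ρ → (3,21,-2)
river: ρ → (-2,19,13)
river: ρ → (13,7,-8)
closes: descent 1, river 10
min |a| on river = 2

2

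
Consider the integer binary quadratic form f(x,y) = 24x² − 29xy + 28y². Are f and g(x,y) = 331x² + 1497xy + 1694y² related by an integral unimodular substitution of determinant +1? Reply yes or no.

D₁ = -1847, D₂ = -1847
f: translate: b→19 (≡-29 mod 48), so (24,-29,28)→(24,19,23)
f: flip: (24,19,23)→(23,-19,24)
f: reduced (well bottom): (23,-19,24) with a≤c, −a<b≤a
g: translate: b→173 (≡1497 mod 662), so (331,1497,1694)→(331,173,24)
g: flip: (331,173,24)→(24,-173,331)
g: translate: b→19 (≡-173 mod 48), so (24,-173,331)→(24,19,23)
g: flip: (24,19,23)→(23,-19,24)
g: reduced (well bottom): (23,-19,24) with a≤c, −a<b≤a
reduced forms (23, -19, 24) vs (23, -19, 24) ⇒ equivalent

yes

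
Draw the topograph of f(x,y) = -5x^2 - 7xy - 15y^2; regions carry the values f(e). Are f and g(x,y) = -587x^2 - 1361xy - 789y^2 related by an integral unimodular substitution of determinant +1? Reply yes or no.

D₁ = -251, D₂ = -251
f is negative-definite; reduce −f:
−f: translate: b→-3 (≡7 mod 10), so (5,7,15)→(5,-3,13)
−f: reduced (well bottom): (5,-3,13) with a≤c, −a<b≤a
flip sign back: reduced form of f is (-5,3,-13)
g is negative-definite; reduce −g:
−g: translate: b→187 (≡1361 mod 1174), so (587,1361,789)→(587,187,15)
−g: flip: (587,187,15)→(15,-187,587)
−g: translate: b→-7 (≡-187 mod 30), so (15,-187,587)→(15,-7,5)
−g: flip: (15,-7,5)→(5,7,15)
−g: translate: b→-3 (≡7 mod 10), so (5,7,15)→(5,-3,13)
−g: reduced (well bottom): (5,-3,13) with a≤c, −a<b≤a
flip sign back: reduced form of g is (-5,3,-13)
reduced forms (-5, 3, -13) vs (-5, 3, -13) ⇒ equivalent

yes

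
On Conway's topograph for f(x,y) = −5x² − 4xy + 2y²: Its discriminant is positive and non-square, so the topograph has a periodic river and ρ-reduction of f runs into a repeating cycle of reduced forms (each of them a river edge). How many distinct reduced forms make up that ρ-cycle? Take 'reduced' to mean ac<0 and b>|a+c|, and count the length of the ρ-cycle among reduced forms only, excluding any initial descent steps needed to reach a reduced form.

D = 56, ⌊√D⌋ = 7
descent: ρ → (2,4,-5)  [lands on river]
river: ρ → (-5,6,1)
river: ρ → (1,6,-5)
river: ρ → (-5,4,2)
ρ-cycle length = 4 (tail of 1 descent step not counted)

4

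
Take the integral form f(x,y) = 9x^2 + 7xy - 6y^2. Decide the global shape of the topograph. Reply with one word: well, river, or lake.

D = b²−4ac = 7² − 4·9·(-6) = 265
D > 0 non-square ⇒ indefinite ⇒ periodic river

river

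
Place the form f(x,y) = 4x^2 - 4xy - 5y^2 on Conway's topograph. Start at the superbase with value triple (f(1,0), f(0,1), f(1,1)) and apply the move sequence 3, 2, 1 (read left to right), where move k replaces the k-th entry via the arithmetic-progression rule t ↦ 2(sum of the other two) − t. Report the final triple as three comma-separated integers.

start (4,-5,-5) = (f(1,0),f(0,1),f(1,1))
replace slot 3: 2·(4+(-5)) − (-5) = 3 → (4,-5,3)
replace slot 2: 2·(4+3) − (-5) = 19 → (4,19,3)
replace slot 1: 2·(19+3) − 4 = 40 → (40,19,3)

40,19,3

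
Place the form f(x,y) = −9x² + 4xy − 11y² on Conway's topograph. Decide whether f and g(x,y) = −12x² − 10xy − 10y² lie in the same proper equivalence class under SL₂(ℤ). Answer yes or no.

D₁ = -380, D₂ = -380
f is negative-definite; reduce −f:
−f: reduced (well bottom): (9,-4,11) with a≤c, −a<b≤a
flip sign back: reduced form of f is (-9,4,-11)
g is negative-definite; reduce −g:
−g: flip: (12,10,10)→(10,-10,12)
−g: translate: b→10 (≡-10 mod 20), so (10,-10,12)→(10,10,12)
−g: reduced (well bottom): (10,10,12) with a≤c, −a<b≤a
flip sign back: reduced form of g is (-10,-10,-12)
reduced forms (-9, 4, -11) vs (-10, -10, -12) ⇒ inequivalent

no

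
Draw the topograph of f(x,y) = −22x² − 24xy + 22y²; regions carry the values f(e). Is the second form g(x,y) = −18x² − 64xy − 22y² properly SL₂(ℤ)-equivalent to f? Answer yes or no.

D₁ = 2512, D₂ = 2512
river cycle of f (length 34): (22, 24, -22), (-22, 20, 24), (24, 28, -18), (-18, 44, 8), (8, 36, -38), (-38, 40, 6), (6, 44, -24), (-24, 4, 26), (26, 48, -2), (-2, 48, 26), … (24 more)
river cycle of g (length 34): (-22, 20, 24), (24, 28, -18), (-18, 44, 8), (8, 36, -38), (-38, 40, 6), (6, 44, -24), (-24, 4, 26), (26, 48, -2), (-2, 48, 26), (26, 4, -24), … (24 more)
cycles coincide ⇒ equivalent

yes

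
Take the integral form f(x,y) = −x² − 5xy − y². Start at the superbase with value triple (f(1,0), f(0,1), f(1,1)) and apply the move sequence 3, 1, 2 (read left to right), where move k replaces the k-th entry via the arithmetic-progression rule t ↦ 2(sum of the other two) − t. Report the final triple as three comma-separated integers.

start (-1,-1,-7) = (f(1,0),f(0,1),f(1,1))
replace slot 3: 2·((-1)+(-1)) − (-7) = 3 → (-1,-1,3)
replace slot 1: 2·((-1)+3) − (-1) = 5 → (5,-1,3)
replace slot 2: 2·(5+3) − (-1) = 17 → (5,17,3)

5,17,3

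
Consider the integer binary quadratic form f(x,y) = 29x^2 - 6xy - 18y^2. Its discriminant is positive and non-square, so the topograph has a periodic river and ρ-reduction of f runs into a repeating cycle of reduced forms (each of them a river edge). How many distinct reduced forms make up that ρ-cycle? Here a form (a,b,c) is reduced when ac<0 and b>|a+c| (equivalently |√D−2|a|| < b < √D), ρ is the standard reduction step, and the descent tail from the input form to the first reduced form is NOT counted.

D = 2124, ⌊√D⌋ = 46
descent: ρ → (-18,42,5)  [lands on river]
river: ρ → (5,38,-34)
river: ρ → (-34,30,9)
river: ρ → (9,42,-10)
river: ρ → (-10,38,17)
river: ρ → (17,30,-18)
ρ-cycle length = 6 (tail of 1 descent step not counted)

6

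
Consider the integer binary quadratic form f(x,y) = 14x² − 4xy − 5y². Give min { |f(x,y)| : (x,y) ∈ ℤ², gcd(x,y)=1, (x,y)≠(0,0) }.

descent: ρ → (-5,14,5)  [lands on river]
river: ρ → (5,16,-2)
river: ρ → (-2,16,5)
river: ρ → (5,14,-5)
river: ρ → (-5,16,2)
river: ρ → (2,16,-5)
closes: descent 1, river 6
min |a| on river = 2

2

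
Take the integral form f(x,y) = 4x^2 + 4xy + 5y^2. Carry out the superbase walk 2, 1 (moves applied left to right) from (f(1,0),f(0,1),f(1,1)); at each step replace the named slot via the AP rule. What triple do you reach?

start (4,5,13) = (f(1,0),f(0,1),f(1,1))
replace slot 2: 2·(4+13) − 5 = 29 → (4,29,13)
replace slot 1: 2·(29+13) − 4 = 80 → (80,29,13)

80,29,13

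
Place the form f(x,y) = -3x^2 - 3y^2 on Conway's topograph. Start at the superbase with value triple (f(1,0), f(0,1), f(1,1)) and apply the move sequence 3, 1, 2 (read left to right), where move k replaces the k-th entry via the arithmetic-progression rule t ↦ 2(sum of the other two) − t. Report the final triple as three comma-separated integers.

start (-3,-3,-6) = (f(1,0),f(0,1),f(1,1))
replace slot 3: 2·((-3)+(-3)) − (-6) = -6 → (-3,-3,-6)
replace slot 1: 2·((-3)+(-6)) − (-3) = -15 → (-15,-3,-6)
replace slot 2: 2·((-15)+(-6)) − (-3) = -39 → (-15,-39,-6)

-15,-39,-6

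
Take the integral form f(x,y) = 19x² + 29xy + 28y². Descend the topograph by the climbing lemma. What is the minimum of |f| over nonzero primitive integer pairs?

translate: b→-9 (≡29 mod 38), so (19,29,28)→(19,-9,18)
flip: (19,-9,18)→(18,9,19)
reduced (well bottom): (18,9,19) with a≤c, −a<b≤a
well minimum = a = 18

18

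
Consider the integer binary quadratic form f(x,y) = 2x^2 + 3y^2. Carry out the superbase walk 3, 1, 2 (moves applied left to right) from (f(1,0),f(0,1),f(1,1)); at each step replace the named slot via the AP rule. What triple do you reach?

start (2,3,5) = (f(1,0),f(0,1),f(1,1))
replace slot 3: 2·(2+3) − 5 = 5 → (2,3,5)
replace slot 1: 2·(3+5) − 2 = 14 → (14,3,5)
replace slot 2: 2·(14+5) − 3 = 35 → (14,35,5)

14,35,5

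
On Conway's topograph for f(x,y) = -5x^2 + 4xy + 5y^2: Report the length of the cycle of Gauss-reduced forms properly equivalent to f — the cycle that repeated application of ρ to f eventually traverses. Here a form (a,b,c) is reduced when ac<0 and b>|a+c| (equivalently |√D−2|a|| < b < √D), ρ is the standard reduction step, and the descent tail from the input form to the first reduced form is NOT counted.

D = 116, ⌊√D⌋ = 10
river: ρ → (5,6,-4)
river: ρ → (-4,10,1)
river: ρ → (1,10,-4)
river: ρ → (-4,6,5)
river: ρ → (5,4,-5)
river: ρ → (-5,6,4)
river: ρ → (4,10,-1)
river: ρ → (-1,10,4)
river: ρ → (4,6,-5)
river: ρ → (-5,4,5)
ρ-cycle length = 10 (tail of 0 descent steps not counted)

10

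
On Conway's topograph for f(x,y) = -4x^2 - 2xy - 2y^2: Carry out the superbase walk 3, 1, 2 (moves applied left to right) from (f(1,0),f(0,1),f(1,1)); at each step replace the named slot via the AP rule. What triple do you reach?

start (-4,-2,-8) = (f(1,0),f(0,1),f(1,1))
replace slot 3: 2·((-4)+(-2)) − (-8) = -4 → (-4,-2,-4)
replace slot 1: 2·((-2)+(-4)) − (-4) = -8 → (-8,-2,-4)
replace slot 2: 2·((-8)+(-4)) − (-2) = -22 → (-8,-22,-4)

-8,-22,-4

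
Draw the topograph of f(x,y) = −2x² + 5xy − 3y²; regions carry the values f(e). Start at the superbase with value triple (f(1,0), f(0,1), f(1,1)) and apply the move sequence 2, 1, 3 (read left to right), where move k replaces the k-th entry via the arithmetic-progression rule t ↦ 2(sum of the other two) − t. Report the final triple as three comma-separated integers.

start (-2,-3,0) = (f(1,0),f(0,1),f(1,1))
replace slot 2: 2·((-2)+0) − (-3) = -1 → (-2,-1,0)
replace slot 1: 2·((-1)+0) − (-2) = 0 → (0,-1,0)
replace slot 3: 2·(0+(-1)) − 0 = -2 → (0,-1,-2)

0,-1,-2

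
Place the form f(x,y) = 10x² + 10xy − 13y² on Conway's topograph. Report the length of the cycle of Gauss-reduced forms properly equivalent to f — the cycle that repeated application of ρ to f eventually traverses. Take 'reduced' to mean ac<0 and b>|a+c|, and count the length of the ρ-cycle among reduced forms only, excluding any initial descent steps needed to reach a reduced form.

D = 620, ⌊√D⌋ = 24
river: ρ → (-13,16,7)
river: ρ → (7,12,-17)
river: ρ → (-17,22,2)
river: ρ → (2,22,-17)
river: ρ → (-17,12,7)
river: ρ → (7,16,-13)
river: ρ → (-13,10,10)
river: ρ → (10,10,-13)
ρ-cycle length = 8 (tail of 0 descent steps not counted)

8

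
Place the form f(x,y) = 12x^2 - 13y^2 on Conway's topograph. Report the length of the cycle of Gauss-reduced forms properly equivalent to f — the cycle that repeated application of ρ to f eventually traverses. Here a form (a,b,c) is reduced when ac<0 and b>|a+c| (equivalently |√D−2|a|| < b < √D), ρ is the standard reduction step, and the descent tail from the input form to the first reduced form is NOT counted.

D = 624, ⌊√D⌋ = 24
descent: ρ → (-13,0,12)
descent: ρ → (12,24,-1)  [lands on river]
river: ρ → (-1,24,12)
ρ-cycle length = 2 (tail of 2 descent steps not counted)

2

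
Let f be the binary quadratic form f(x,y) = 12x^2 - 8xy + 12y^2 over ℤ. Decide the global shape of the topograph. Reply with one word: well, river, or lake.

D = b²−4ac = (-8)² − 4·12·12 = -512
D < 0 ⇒ definite ⇒ every region one sign ⇒ single well

well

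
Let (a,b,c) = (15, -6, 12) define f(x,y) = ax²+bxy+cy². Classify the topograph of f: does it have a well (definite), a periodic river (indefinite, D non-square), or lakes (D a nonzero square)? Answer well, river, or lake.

D = b²−4ac = (-6)² − 4·15·12 = -684
D < 0 ⇒ definite ⇒ every region one sign ⇒ single well

well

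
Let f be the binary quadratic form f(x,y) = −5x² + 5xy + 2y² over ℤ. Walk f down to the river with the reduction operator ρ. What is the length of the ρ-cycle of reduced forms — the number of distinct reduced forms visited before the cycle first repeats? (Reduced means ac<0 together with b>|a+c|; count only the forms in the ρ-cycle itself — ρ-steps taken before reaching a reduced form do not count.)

D = 65, ⌊√D⌋ = 8
river: ρ → (2,7,-2)
river: ρ → (-2,5,5)
river: ρ → (5,5,-2)
river: ρ → (-2,7,2)
river: ρ → (2,5,-5)
river: ρ → (-5,5,2)
ρ-cycle length = 6 (tail of 0 descent steps not counted)

6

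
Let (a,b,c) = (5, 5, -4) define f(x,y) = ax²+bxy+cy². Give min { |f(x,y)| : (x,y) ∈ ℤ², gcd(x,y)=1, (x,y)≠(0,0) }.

river: ρ → (-4,3,6)
river: ρ → (6,9,-1)
river: ρ → (-1,9,6)
river: ρ → (6,3,-4)
river: ρ → (-4,5,5)
river: ρ → (5,5,-4)
closes: descent 0, river 6
min |a| on river = 1

1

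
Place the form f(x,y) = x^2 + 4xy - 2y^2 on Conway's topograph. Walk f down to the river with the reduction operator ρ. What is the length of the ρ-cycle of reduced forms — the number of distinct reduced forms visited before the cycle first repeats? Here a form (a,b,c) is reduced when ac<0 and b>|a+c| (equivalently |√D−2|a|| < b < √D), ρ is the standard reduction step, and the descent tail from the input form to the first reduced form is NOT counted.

D = 24, ⌊√D⌋ = 4
river: ρ → (-2,4,1)
river: ρ → (1,4,-2)
ρ-cycle length = 2 (tail of 0 descent steps not counted)

2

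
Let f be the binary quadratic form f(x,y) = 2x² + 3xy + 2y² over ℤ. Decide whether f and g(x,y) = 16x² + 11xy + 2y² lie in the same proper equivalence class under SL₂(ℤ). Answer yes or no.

D₁ = -7, D₂ = -7
f: translate: b→-1 (≡3 mod 4), so (2,3,2)→(2,-1,1)
f: flip: (2,-1,1)→(1,1,2)
f: reduced (well bottom): (1,1,2) with a≤c, −a<b≤a
g: flip: (16,11,2)→(2,-11,16)
g: translate: b→1 (≡-11 mod 4), so (2,-11,16)→(2,1,1)
g: flip: (2,1,1)→(1,-1,2)
g: translate: b→1 (≡-1 mod 2), so (1,-1,2)→(1,1,2)
g: reduced (well bottom): (1,1,2) with a≤c, −a<b≤a
reduced forms (1, 1, 2) vs (1, 1, 2) ⇒ equivalent

yes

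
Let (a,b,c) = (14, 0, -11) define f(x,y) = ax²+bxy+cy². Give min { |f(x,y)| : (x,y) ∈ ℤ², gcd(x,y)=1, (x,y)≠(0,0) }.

descent: ρ → (-11,22,3)  [lands on river]
river: ρ → (3,20,-18)
river: ρ → (-18,16,5)
river: ρ → (5,24,-2)
river: ρ → (-2,24,5)
river: ρ → (5,16,-18)
river: ρ → (-18,20,3)
river: ρ → (3,22,-11)
closes: descent 1, river 8
min |a| on river = 2

2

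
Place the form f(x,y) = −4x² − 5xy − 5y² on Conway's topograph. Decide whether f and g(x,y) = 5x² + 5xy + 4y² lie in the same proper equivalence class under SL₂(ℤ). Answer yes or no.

D₁ = -55, D₂ = -55
f is negative-definite; reduce −f:
−f: translate: b→-3 (≡5 mod 8), so (4,5,5)→(4,-3,4)
−f: flip: (4,-3,4)→(4,3,4)
−f: reduced (well bottom): (4,3,4) with a≤c, −a<b≤a
flip sign back: reduced form of f is (-4,-3,-4)
g: flip: (5,5,4)→(4,-5,5)
g: translate: b→3 (≡-5 mod 8), so (4,-5,5)→(4,3,4)
g: reduced (well bottom): (4,3,4) with a≤c, −a<b≤a
reduced forms (-4, -3, -4) vs (4, 3, 4) ⇒ inequivalent

no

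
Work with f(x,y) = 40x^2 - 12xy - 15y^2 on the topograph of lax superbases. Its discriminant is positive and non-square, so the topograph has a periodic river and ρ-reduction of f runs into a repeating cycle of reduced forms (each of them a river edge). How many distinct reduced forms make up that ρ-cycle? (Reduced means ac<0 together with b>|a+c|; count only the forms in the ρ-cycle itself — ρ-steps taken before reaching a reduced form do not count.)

D = 2544, ⌊√D⌋ = 50
descent: ρ → (-15,42,13)  [lands on river]
river: ρ → (13,36,-24)
river: ρ → (-24,12,25)
river: ρ → (25,38,-11)
river: ρ → (-11,50,1)
river: ρ → (1,50,-11)
river: ρ → (-11,38,25)
river: ρ → (25,12,-24)
river: ρ → (-24,36,13)
river: ρ → (13,42,-15)
river: ρ → (-15,48,4)
river: ρ → (4,48,-15)
ρ-cycle length = 12 (tail of 1 descent step not counted)

12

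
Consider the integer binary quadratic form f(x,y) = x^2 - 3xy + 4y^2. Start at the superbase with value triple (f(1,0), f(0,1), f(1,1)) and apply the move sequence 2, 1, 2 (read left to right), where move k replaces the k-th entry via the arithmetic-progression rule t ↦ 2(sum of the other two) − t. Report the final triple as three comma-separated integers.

start (1,4,2) = (f(1,0),f(0,1),f(1,1))
replace slot 2: 2·(1+2) − 4 = 2 → (1,2,2)
replace slot 1: 2·(2+2) − 1 = 7 → (7,2,2)
replace slot 2: 2·(7+2) − 2 = 16 → (7,16,2)

7,16,2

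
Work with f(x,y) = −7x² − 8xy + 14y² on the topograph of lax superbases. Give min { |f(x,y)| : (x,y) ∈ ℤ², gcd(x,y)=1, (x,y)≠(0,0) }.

descent: ρ → (14,8,-7)  [lands on river]
river: ρ → (-7,20,2)
river: ρ → (2,20,-7)
river: ρ → (-7,8,14)
river: ρ → (14,20,-1)
river: ρ → (-1,20,14)
closes: descent 1, river 6
min |a| on river = 1

1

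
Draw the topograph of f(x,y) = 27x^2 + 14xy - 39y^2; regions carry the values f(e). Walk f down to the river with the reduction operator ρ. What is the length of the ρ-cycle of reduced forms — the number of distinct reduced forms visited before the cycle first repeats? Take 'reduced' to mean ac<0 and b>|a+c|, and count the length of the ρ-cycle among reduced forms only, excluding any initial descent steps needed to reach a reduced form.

D = 4408, ⌊√D⌋ = 66
river: ρ → (-39,64,2)
river: ρ → (2,64,-39)
river: ρ → (-39,14,27)
river: ρ → (27,40,-26)
river: ρ → (-26,64,3)
river: ρ → (3,62,-47)
river: ρ → (-47,32,18)
river: ρ → (18,40,-39)
river: ρ → (-39,38,19)
river: ρ → (19,38,-39)
river: ρ → (-39,40,18)
river: ρ → (18,32,-47)
river: ρ → (-47,62,3)
river: ρ → (3,64,-26)
river: ρ → (-26,40,27)
river: ρ → (27,14,-39)
ρ-cycle length = 16 (tail of 0 descent steps not counted)

16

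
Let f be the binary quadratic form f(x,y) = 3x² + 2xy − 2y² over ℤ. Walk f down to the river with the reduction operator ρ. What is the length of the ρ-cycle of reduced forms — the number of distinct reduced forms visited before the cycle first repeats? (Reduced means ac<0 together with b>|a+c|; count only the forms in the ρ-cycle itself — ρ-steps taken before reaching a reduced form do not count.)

D = 28, ⌊√D⌋ = 5
river: ρ → (-2,2,3)
river: ρ → (3,4,-1)
river: ρ → (-1,4,3)
river: ρ → (3,2,-2)
ρ-cycle length = 4 (tail of 0 descent steps not counted)

4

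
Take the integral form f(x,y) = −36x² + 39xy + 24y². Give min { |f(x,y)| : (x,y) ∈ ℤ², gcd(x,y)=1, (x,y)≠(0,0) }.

river: ρ → (24,57,-18)
river: ρ → (-18,51,33)
river: ρ → (33,15,-36)
river: ρ → (-36,57,12)
river: ρ → (12,63,-21)
river: ρ → (-21,63,12)
river: ρ → (12,57,-36)
river: ρ → (-36,15,33)
river: ρ → (33,51,-18)
river: ρ → (-18,57,24)
river: ρ → (24,39,-36)
river: ρ → (-36,33,27)
river: ρ → (27,21,-42)
river: ρ → (-42,63,6)
river: ρ → (6,69,-9)
river: ρ → (-9,57,48)
river: ρ → (48,39,-18)
river: ρ → (-18,69,3)
river: ρ → (3,69,-18)
river: ρ → (-18,39,48)
river: ρ → (48,57,-9)
river: ρ → (-9,69,6)
river: ρ → (6,63,-42)
river: ρ → (-42,21,27)
river: ρ → (27,33,-36)
river: ρ → (-36,39,24)
closes: descent 0, river 26
min |a| on river = 3

3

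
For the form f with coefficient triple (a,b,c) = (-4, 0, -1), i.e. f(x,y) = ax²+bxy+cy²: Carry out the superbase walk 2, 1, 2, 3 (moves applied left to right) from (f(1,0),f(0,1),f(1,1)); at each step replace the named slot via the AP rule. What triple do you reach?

start (-4,-1,-5) = (f(1,0),f(0,1),f(1,1))
replace slot 2: 2·((-4)+(-5)) − (-1) = -17 → (-4,-17,-5)
replace slot 1: 2·((-17)+(-5)) − (-4) = -40 → (-40,-17,-5)
replace slot 2: 2·((-40)+(-5)) − (-17) = -73 → (-40,-73,-5)
replace slot 3: 2·((-40)+(-73)) − (-5) = -221 → (-40,-73,-221)

-40,-73,-221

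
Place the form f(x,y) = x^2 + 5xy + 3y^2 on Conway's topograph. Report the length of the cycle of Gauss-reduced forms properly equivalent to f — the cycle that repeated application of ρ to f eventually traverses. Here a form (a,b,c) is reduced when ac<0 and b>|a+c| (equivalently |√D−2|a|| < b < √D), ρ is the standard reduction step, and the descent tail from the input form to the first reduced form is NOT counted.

D = 13, ⌊√D⌋ = 3
descent: ρ → (3,1,-1)
descent: ρ → (-1,3,1)  [lands on river]
river: ρ → (1,3,-1)
ρ-cycle length = 2 (tail of 2 descent steps not counted)

2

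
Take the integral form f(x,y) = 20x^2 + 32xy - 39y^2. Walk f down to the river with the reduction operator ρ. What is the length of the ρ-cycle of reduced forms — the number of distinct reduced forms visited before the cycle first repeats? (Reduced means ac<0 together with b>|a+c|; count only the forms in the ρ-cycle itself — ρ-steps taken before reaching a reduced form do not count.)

D = 4144, ⌊√D⌋ = 64
river: ρ → (-39,46,13)
river: ρ → (13,58,-15)
river: ρ → (-15,62,5)
river: ρ → (5,58,-39)
river: ρ → (-39,20,24)
river: ρ → (24,28,-35)
river: ρ → (-35,42,17)
river: ρ → (17,60,-8)
river: ρ → (-8,52,45)
river: ρ → (45,38,-15)
river: ρ → (-15,52,24)
river: ρ → (24,44,-23)
river: ρ → (-23,48,20)
river: ρ → (20,32,-39)
ρ-cycle length = 14 (tail of 0 descent steps not counted)

14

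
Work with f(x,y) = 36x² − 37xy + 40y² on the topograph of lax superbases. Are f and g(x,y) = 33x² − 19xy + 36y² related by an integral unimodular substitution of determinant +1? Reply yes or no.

D₁ = -4391, D₂ = -4391
f: translate: b→35 (≡-37 mod 72), so (36,-37,40)→(36,35,39)
f: reduced (well bottom): (36,35,39) with a≤c, −a<b≤a
g: reduced (well bottom): (33,-19,36) with a≤c, −a<b≤a
reduced forms (36, 35, 39) vs (33, -19, 36) ⇒ inequivalent

no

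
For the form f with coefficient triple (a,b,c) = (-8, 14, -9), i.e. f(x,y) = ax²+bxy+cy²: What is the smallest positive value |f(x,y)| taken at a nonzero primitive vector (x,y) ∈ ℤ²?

translate: b→2 (≡-14 mod 16), so (8,-14,9)→(8,2,3)
flip: (8,2,3)→(3,-2,8)
reduced (well bottom): (3,-2,8) with a≤c, −a<b≤a
well minimum |f| = |-3| = 3 (negative-definite)

3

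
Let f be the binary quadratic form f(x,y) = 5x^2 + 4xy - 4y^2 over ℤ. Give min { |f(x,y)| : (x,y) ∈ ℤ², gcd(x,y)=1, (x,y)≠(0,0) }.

river: ρ → (-4,4,5)
river: ρ → (5,6,-3)
river: ρ → (-3,6,5)
river: ρ → (5,4,-4)
closes: descent 0, river 4
min |a| on river = 3

3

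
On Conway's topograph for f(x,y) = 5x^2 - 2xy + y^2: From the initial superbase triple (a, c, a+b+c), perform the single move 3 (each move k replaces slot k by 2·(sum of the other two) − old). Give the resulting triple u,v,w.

start (5,1,4) = (f(1,0),f(0,1),f(1,1))
replace slot 3: 2·(5+1) − 4 = 8 → (5,1,8)

5,1,8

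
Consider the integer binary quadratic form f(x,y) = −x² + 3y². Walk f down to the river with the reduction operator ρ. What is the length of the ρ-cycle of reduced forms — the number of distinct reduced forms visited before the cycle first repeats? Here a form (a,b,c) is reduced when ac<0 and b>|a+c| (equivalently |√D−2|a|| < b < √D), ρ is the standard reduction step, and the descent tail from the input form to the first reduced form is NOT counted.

D = 12, ⌊√D⌋ = 3
descent: ρ → (3,0,-1)
descent: ρ → (-1,2,2)  [lands on river]
river: ρ → (2,2,-1)
ρ-cycle length = 2 (tail of 2 descent steps not counted)

2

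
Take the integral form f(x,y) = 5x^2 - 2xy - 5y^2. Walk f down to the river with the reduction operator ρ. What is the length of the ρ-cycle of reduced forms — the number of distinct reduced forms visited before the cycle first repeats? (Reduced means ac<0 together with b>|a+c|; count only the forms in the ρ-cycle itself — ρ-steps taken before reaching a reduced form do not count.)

D = 104, ⌊√D⌋ = 10
descent: ρ → (-5,2,5)  [lands on river]
river: ρ → (5,8,-2)
river: ρ → (-2,8,5)
river: ρ → (5,2,-5)
river: ρ → (-5,8,2)
river: ρ → (2,8,-5)
ρ-cycle length = 6 (tail of 1 descent step not counted)

6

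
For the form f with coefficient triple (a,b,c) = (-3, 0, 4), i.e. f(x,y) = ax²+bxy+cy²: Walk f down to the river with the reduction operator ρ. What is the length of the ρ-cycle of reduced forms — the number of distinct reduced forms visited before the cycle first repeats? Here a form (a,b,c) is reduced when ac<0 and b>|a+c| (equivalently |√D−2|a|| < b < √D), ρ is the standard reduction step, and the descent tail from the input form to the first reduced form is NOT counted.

D = 48, ⌊√D⌋ = 6
descent: ρ → (4,0,-3)
descent: ρ → (-3,6,1)  [lands on river]
river: ρ → (1,6,-3)
ρ-cycle length = 2 (tail of 2 descent steps not counted)

2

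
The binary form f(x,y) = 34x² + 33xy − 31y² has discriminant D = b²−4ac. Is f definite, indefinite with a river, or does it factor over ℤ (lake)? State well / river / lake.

D = b²−4ac = 33² − 4·34·(-31) = 5305
D > 0 non-square ⇒ indefinite ⇒ periodic river

river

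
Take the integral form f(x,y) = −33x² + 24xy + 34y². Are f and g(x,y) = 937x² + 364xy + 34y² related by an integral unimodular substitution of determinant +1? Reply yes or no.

D₁ = 5064, D₂ = 5064
river cycle of f (length 22): (34, 44, -23), (-23, 48, 30), (30, 12, -41), (-41, 70, 1), (1, 70, -41), (-41, 12, 30), (30, 48, -23), (-23, 44, 34), (34, 24, -33), (-33, 42, 25), … (12 more)
river cycle of g (length 22): (34, 44, -23), (-23, 48, 30), (30, 12, -41), (-41, 70, 1), (1, 70, -41), (-41, 12, 30), (30, 48, -23), (-23, 44, 34), (34, 24, -33), (-33, 42, 25), … (12 more)
cycles coincide ⇒ equivalent

yes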